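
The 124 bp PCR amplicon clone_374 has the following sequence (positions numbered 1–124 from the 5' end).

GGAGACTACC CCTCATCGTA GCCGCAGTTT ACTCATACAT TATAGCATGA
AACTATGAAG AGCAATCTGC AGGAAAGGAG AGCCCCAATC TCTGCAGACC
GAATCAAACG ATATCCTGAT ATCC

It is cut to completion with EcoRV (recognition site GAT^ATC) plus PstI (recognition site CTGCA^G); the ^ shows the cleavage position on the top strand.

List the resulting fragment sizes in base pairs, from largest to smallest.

EcoRV sites (GATATC) start at positions 110, 118.
EcoRV cuts after base 3 of each site, so after positions 112, 120.
PstI sites (CTGCAG) start at positions 67, 92.
PstI cuts after base 5 of each site (before the last base), so after positions 71, 96.
Combined cut positions: 71, 96, 112, 120.
Linear molecule, 4 cuts → 5 fragments:
  1–71 → 71 bp
  72–96 → 25 bp
  97–112 → 16 bp
  113–120 → 8 bp
  121–124 → 4 bp
Sorted largest to smallest: 71, 25, 16, 8, 4 bp.

71, 25, 16, 8, 4 bp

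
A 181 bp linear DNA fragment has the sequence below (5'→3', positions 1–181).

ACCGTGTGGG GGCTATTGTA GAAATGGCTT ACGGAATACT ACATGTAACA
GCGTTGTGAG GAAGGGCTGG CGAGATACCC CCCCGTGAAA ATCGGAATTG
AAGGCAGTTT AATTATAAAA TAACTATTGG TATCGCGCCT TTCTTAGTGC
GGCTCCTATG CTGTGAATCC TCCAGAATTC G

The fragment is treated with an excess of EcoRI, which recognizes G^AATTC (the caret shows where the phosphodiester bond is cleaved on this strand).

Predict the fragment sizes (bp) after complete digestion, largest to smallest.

175, 6 bp

The EcoRI site (GAATTC) starts at position 175.
EcoRI cuts after the first base of each site, so after position 175.
Linear molecule, 1 cut → 2 fragments:
  1–175 → 175 bp
  176–181 → 6 bp
Sorted largest to smallest: 175, 6 bp.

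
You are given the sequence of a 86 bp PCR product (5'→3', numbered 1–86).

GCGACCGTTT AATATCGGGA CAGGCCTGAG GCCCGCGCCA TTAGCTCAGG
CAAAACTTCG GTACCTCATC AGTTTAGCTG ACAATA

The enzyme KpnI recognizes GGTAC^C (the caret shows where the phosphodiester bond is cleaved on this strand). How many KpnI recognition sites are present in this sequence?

GGTACC occurs starting at position 60.
KpnI cuts at 1 site.

1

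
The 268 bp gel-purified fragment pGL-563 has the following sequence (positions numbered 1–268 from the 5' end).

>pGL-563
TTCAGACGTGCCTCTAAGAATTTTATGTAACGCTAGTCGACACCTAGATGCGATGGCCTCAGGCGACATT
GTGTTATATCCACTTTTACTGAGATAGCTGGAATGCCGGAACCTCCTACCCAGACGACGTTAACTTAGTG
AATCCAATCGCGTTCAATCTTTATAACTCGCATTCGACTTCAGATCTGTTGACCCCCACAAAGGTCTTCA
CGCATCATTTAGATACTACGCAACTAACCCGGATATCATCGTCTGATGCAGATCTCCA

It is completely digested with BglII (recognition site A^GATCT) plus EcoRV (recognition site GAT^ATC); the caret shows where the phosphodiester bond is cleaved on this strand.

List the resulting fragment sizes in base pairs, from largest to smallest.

182, 62, 16, 8 bp

BglII sites (AGATCT) start at positions 182, 260.
BglII cuts after the first base of each site, so after positions 182, 260.
The EcoRV site (GATATC) starts at position 242.
EcoRV cuts after base 3 of each site, so after position 244.
Combined cut positions: 182, 244, 260.
Linear molecule, 3 cuts → 4 fragments:
  1–182 → 182 bp
  183–244 → 62 bp
  245–260 → 16 bp
  261–268 → 8 bp
Sorted largest to smallest: 182, 62, 16, 8 bp.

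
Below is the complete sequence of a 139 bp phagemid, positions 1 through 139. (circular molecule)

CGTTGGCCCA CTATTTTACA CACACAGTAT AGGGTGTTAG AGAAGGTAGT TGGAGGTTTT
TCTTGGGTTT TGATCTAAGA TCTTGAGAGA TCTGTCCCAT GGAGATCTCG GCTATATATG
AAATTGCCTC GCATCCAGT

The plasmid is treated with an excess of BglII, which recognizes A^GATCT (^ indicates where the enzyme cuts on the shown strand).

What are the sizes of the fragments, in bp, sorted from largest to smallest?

114, 15, 10 bp

BglII sites (AGATCT) start at positions 78, 88, 103.
BglII cuts after the first base of each site, so after positions 78, 88, 103.
Circular molecule, 3 cuts → 3 fragments:
  79–88 → 10 bp
  89–103 → 15 bp
  104–139 then 1–78 → 36 + 78 = 114 bp
Sorted largest to smallest: 114, 15, 10 bp.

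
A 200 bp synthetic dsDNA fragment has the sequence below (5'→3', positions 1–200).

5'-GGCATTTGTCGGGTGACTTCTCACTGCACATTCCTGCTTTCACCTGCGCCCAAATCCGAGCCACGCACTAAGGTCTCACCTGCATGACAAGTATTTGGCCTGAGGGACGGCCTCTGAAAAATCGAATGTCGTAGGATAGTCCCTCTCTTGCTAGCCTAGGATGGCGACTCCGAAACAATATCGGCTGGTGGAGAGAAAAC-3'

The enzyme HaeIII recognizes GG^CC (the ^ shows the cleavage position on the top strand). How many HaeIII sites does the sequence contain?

2

GGCC occurs starting at positions 97, 109.
HaeIII cuts at 2 sites.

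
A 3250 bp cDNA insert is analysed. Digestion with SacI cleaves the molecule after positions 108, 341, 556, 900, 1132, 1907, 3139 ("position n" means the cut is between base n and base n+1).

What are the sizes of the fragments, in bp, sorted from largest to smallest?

1232, 775, 344, 233, 232, 215, 111, 108 bp

Linear molecule, 7 cuts → 8 fragments:
  108 − 0 = 108 bp
  341 − 108 = 233 bp
  556 − 341 = 215 bp
  900 − 556 = 344 bp
  1132 − 900 = 232 bp
  1907 − 1132 = 775 bp
  3139 − 1907 = 1232 bp
  3250 − 3139 = 111 bp
Sorted largest to smallest: 1232, 775, 344, 233, 232, 215, 111, 108 bp.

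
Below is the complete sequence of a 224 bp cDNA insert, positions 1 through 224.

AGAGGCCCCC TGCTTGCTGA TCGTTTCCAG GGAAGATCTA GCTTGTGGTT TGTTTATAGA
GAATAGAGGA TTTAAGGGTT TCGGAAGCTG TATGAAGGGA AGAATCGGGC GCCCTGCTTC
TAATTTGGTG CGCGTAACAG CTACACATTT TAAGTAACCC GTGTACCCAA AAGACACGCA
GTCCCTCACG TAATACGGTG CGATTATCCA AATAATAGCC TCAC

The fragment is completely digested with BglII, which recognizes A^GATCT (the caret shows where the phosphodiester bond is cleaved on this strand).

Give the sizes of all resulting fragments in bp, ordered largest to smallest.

190, 34 bp

The BglII site (AGATCT) starts at position 34.
BglII cuts after the first base of each site, so after position 34.
Linear molecule, 1 cut → 2 fragments:
  1–34 → 34 bp
  35–224 → 190 bp
Sorted largest to smallest: 190, 34 bp.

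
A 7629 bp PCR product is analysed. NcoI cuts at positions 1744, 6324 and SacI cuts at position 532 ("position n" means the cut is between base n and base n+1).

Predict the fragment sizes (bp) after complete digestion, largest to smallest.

Combined cut positions (sorted): 532, 1744, 6324.
Linear molecule, 3 cuts → 4 fragments:
  532 − 0 = 532 bp
  1744 − 532 = 1212 bp
  6324 − 1744 = 4580 bp
  7629 − 6324 = 1305 bp
Sorted largest to smallest: 4580, 1305, 1212, 532 bp.

4580, 1305, 1212, 532 bp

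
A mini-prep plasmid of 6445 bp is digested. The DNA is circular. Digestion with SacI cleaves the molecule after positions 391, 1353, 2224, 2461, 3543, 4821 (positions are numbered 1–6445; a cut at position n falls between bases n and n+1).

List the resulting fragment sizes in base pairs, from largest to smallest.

Circular molecule, 6 cuts → 6 fragments:
  1353 − 391 = 962 bp
  2224 − 1353 = 871 bp
  2461 − 2224 = 237 bp
  3543 − 2461 = 1082 bp
  4821 − 3543 = 1278 bp
  wrap: 6445 − 4821 + 391 = 2015 bp
Sorted largest to smallest: 2015, 1278, 1082, 962, 871, 237 bp.

2015, 1278, 1082, 962, 871, 237 bp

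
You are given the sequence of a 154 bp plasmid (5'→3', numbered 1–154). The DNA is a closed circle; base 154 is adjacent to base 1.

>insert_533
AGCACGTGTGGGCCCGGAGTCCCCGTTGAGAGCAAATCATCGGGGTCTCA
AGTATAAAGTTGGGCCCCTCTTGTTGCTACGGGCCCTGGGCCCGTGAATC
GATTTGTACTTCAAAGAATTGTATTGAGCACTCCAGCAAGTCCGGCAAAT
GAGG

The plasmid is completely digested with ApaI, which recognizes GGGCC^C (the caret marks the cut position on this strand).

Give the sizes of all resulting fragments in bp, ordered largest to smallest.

76, 52, 19, 7 bp

ApaI sites (GGGCCC) start at positions 10, 62, 81, 88.
ApaI cuts after base 5 of each site (before the last base), so after positions 14, 66, 85, 92.
Circular molecule, 4 cuts → 4 fragments:
  15–66 → 52 bp
  67–85 → 19 bp
  86–92 → 7 bp
  93–154 then 1–14 → 62 + 14 = 76 bp
Sorted largest to smallest: 76, 52, 19, 7 bp.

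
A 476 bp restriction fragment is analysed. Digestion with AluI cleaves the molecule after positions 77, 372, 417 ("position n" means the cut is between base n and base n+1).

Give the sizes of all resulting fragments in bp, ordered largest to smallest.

295, 77, 59, 45 bp

Linear molecule, 3 cuts → 4 fragments:
  77 − 0 = 77 bp
  372 − 77 = 295 bp
  417 − 372 = 45 bp
  476 − 417 = 59 bp
Sorted largest to smallest: 295, 77, 59, 45 bp.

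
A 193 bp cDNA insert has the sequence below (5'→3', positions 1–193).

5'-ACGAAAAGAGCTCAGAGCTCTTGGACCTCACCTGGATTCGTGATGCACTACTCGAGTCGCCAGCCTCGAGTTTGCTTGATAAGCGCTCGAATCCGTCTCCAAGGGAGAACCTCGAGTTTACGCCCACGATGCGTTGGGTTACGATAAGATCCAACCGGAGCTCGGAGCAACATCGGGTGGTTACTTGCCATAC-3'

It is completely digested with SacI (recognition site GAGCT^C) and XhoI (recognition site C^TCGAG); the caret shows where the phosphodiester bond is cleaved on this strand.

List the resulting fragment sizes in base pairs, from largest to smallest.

51, 46, 32, 31, 14, 12, 7 bp

SacI sites (GAGCTC) start at positions 8, 15, 158.
SacI cuts after base 5 of each site (before the last base), so after positions 12, 19, 162.
XhoI sites (CTCGAG) start at positions 51, 65, 111.
XhoI cuts after the first base of each site, so after positions 51, 65, 111.
Combined cut positions: 12, 19, 51, 65, 111, 162.
Linear molecule, 6 cuts → 7 fragments:
  1–12 → 12 bp
  13–19 → 7 bp
  20–51 → 32 bp
  52–65 → 14 bp
  66–111 → 46 bp
  112–162 → 51 bp
  163–193 → 31 bp
Sorted largest to smallest: 51, 46, 32, 31, 14, 12, 7 bp.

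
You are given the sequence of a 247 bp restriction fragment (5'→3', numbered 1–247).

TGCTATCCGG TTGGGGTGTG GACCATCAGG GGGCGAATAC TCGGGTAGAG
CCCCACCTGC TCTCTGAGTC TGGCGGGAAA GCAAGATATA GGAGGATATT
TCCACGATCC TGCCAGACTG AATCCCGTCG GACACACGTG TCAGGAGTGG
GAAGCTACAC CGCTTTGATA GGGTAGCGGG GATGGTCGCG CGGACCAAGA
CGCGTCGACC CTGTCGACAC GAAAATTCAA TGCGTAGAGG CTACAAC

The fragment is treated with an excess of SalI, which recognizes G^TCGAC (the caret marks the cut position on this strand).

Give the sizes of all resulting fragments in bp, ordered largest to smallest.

SalI sites (GTCGAC) start at positions 204, 213.
SalI cuts after the first base of each site, so after positions 204, 213.
Linear molecule, 2 cuts → 3 fragments:
  1–204 → 204 bp
  205–213 → 9 bp
  214–247 → 34 bp
Sorted largest to smallest: 204, 34, 9 bp.

204, 34, 9 bp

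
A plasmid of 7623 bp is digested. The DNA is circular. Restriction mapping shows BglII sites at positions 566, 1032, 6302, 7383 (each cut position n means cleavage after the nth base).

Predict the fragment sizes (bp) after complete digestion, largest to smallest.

Circular molecule, 4 cuts → 4 fragments:
  1032 − 566 = 466 bp
  6302 − 1032 = 5270 bp
  7383 − 6302 = 1081 bp
  wrap: 7623 − 7383 + 566 = 806 bp
Sorted largest to smallest: 5270, 1081, 806, 466 bp.

5270, 1081, 806, 466 bp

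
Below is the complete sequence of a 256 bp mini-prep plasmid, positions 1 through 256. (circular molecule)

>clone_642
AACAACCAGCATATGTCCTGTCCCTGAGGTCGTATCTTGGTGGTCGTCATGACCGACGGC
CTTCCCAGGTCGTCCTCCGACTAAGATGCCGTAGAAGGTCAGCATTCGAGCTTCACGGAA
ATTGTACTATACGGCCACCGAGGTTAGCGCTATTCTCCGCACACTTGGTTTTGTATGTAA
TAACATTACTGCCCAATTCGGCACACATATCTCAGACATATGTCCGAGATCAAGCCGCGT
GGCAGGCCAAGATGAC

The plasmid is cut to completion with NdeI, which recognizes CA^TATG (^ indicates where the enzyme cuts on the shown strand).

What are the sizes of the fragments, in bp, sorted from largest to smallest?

NdeI sites (CATATG) start at positions 10, 217.
NdeI cuts after base 2 of each site, so after positions 11, 218.
Circular molecule, 2 cuts → 2 fragments:
  12–218 → 207 bp
  219–256 then 1–11 → 38 + 11 = 49 bp
Sorted largest to smallest: 207, 49 bp.

207, 49 bp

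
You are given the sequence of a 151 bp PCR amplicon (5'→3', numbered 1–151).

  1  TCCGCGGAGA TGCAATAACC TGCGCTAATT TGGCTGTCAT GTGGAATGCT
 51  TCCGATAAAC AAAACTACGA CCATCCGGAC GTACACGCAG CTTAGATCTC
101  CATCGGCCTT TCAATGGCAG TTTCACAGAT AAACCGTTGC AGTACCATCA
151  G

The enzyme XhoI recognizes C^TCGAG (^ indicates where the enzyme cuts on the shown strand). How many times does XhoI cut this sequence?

No occurrence of CTCGAG is present in the sequence.
XhoI does not cut: 0 sites.

0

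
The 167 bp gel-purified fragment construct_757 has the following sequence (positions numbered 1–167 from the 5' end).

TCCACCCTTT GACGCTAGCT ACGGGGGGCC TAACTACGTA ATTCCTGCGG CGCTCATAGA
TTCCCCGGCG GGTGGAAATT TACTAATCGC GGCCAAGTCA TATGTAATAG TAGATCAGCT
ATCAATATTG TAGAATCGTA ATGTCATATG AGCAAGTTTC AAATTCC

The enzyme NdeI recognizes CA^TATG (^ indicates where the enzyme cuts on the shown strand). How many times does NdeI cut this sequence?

2

CATATG occurs starting at positions 99, 145.
NdeI cuts at 2 sites.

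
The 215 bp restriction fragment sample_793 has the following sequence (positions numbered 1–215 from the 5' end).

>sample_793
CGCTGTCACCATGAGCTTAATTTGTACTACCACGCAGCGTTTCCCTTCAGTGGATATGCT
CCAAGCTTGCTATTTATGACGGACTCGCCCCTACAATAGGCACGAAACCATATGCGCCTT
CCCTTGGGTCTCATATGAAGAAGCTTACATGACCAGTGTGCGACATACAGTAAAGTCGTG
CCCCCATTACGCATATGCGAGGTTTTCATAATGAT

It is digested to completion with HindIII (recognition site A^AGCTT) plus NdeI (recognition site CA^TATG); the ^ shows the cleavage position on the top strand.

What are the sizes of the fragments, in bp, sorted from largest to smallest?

63, 52, 47, 23, 22, 8 bp

HindIII sites (AAGCTT) start at positions 63, 141.
HindIII cuts after the first base of each site, so after positions 63, 141.
NdeI sites (CATATG) start at positions 109, 132, 192.
NdeI cuts after base 2 of each site, so after positions 110, 133, 193.
Combined cut positions: 63, 110, 133, 141, 193.
Linear molecule, 5 cuts → 6 fragments:
  1–63 → 63 bp
  64–110 → 47 bp
  111–133 → 23 bp
  134–141 → 8 bp
  142–193 → 52 bp
  194–215 → 22 bp
Sorted largest to smallest: 63, 52, 47, 23, 22, 8 bp.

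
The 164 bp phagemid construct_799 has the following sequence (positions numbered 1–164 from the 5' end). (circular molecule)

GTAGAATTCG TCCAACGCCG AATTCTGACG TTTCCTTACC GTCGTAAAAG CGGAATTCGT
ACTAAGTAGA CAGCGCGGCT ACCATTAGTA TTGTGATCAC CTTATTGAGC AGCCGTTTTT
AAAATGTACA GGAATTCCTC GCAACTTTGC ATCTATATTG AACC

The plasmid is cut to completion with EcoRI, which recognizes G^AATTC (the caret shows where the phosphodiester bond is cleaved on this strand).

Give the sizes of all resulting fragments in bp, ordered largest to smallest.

EcoRI sites (GAATTC) start at positions 4, 20, 53, 132.
EcoRI cuts after the first base of each site, so after positions 4, 20, 53, 132.
Circular molecule, 4 cuts → 4 fragments:
  5–20 → 16 bp
  21–53 → 33 bp
  54–132 → 79 bp
  133–164 then 1–4 → 32 + 4 = 36 bp
Sorted largest to smallest: 79, 36, 33, 16 bp.

79, 36, 33, 16 bp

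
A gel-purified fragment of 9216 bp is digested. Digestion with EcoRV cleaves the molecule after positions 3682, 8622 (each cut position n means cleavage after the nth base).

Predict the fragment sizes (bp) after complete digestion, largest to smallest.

4940, 3682, 594 bp

Linear molecule, 2 cuts → 3 fragments:
  3682 − 0 = 3682 bp
  8622 − 3682 = 4940 bp
  9216 − 8622 = 594 bp
Sorted largest to smallest: 4940, 3682, 594 bp.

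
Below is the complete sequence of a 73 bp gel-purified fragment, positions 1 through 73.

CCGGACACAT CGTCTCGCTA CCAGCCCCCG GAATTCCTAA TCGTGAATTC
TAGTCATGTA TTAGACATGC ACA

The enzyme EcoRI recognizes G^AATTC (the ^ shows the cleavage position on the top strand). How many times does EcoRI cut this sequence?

GAATTC occurs starting at positions 31, 45.
EcoRI cuts at 2 sites.

2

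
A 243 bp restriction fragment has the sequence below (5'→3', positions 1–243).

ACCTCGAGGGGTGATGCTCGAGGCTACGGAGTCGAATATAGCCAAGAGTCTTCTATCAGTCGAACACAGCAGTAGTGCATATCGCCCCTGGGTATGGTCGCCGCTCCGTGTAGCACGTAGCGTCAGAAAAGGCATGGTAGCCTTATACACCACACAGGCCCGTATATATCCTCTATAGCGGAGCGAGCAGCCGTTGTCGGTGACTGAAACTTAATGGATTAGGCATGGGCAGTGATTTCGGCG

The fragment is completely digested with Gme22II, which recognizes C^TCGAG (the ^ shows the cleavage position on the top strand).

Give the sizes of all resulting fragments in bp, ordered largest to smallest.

Gme22II sites (CTCGAG) start at positions 3, 17.
Gme22II cuts after the first base of each site, so after positions 3, 17.
Linear molecule, 2 cuts → 3 fragments:
  1–3 → 3 bp
  4–17 → 14 bp
  18–243 → 226 bp
Sorted largest to smallest: 226, 14, 3 bp.

226, 14, 3 bp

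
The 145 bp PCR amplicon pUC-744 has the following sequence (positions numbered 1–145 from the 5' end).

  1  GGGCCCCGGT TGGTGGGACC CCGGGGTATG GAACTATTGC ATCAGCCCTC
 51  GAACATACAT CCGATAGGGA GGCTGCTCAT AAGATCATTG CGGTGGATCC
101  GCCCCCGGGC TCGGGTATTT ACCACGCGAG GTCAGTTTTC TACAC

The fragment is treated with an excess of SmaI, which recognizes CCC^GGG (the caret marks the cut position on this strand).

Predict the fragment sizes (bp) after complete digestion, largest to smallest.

SmaI sites (CCCGGG) start at positions 20, 104.
SmaI cuts after base 3 of each site, so after positions 22, 106.
Linear molecule, 2 cuts → 3 fragments:
  1–22 → 22 bp
  23–106 → 84 bp
  107–145 → 39 bp
Sorted largest to smallest: 84, 39, 22 bp.

84, 39, 22 bp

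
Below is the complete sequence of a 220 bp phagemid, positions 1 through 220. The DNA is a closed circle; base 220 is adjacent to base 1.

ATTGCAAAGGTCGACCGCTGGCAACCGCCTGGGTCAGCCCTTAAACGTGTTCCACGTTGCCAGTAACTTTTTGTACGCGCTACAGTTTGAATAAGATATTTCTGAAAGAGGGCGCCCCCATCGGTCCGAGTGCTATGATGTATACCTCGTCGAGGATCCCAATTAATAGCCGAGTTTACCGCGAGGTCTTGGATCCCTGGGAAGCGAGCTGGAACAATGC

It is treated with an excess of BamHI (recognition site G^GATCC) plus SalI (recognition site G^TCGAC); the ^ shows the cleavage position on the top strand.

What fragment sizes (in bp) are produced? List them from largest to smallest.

BamHI sites (GGATCC) start at positions 154, 191.
BamHI cuts after the first base of each site, so after positions 154, 191.
The SalI site (GTCGAC) starts at position 10.
SalI cuts after the first base of each site, so after position 10.
Combined cut positions: 10, 154, 191.
Circular molecule, 3 cuts → 3 fragments:
  11–154 → 144 bp
  155–191 → 37 bp
  192–220 then 1–10 → 29 + 10 = 39 bp
Sorted largest to smallest: 144, 39, 37 bp.

144, 39, 37 bp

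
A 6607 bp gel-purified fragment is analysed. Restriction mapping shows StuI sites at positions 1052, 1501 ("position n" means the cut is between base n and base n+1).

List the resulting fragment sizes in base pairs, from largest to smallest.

5106, 1052, 449 bp

Linear molecule, 2 cuts → 3 fragments:
  1052 − 0 = 1052 bp
  1501 − 1052 = 449 bp
  6607 − 1501 = 5106 bp
Sorted largest to smallest: 5106, 1052, 449 bp.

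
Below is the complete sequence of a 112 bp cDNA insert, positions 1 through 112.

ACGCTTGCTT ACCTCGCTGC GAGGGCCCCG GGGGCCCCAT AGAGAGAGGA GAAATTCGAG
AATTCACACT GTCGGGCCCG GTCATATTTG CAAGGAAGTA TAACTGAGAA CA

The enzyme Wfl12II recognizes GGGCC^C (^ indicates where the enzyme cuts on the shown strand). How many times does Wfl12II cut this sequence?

GGGCCC occurs starting at positions 23, 32, 74.
Wfl12II cuts at 3 sites.

3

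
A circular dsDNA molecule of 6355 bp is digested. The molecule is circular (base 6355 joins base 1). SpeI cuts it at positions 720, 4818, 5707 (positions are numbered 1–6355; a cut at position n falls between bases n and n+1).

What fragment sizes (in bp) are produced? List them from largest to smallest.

4098, 1368, 889 bp

Circular molecule, 3 cuts → 3 fragments:
  4818 − 720 = 4098 bp
  5707 − 4818 = 889 bp
  wrap: 6355 − 5707 + 720 = 1368 bp
Sorted largest to smallest: 4098, 1368, 889 bp.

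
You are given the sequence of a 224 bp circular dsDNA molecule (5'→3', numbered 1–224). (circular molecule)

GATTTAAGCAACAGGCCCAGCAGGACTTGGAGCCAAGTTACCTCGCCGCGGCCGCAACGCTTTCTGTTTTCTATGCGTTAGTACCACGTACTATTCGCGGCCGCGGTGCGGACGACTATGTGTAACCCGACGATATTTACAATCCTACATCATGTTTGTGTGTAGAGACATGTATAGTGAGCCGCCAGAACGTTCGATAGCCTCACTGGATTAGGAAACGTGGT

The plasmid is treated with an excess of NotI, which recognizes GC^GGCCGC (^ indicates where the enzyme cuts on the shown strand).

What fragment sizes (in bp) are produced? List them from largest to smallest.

175, 49 bp

NotI sites (GCGGCCGC) start at positions 48, 97.
NotI cuts after base 2 of each site, so after positions 49, 98.
Circular molecule, 2 cuts → 2 fragments:
  50–98 → 49 bp
  99–224 then 1–49 → 126 + 49 = 175 bp
Sorted largest to smallest: 175, 49 bp.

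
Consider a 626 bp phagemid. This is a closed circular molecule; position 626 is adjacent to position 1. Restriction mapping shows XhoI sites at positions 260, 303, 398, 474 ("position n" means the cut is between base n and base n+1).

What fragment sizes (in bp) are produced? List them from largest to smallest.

412, 95, 76, 43 bp

Circular molecule, 4 cuts → 4 fragments:
  303 − 260 = 43 bp
  398 − 303 = 95 bp
  474 − 398 = 76 bp
  wrap: 626 − 474 + 260 = 412 bp
Sorted largest to smallest: 412, 95, 76, 43 bp.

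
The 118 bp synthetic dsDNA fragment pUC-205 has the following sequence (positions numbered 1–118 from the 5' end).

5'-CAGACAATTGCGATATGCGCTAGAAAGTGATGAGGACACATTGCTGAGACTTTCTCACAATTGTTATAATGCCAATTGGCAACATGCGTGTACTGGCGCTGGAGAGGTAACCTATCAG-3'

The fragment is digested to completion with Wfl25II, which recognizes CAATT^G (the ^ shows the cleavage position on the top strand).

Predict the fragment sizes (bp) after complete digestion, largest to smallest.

53, 41, 15, 9 bp

Wfl25II sites (CAATTG) start at positions 5, 58, 73.
Wfl25II cuts after base 5 of each site (before the last base), so after positions 9, 62, 77.
Linear molecule, 3 cuts → 4 fragments:
  1–9 → 9 bp
  10–62 → 53 bp
  63–77 → 15 bp
  78–118 → 41 bp
Sorted largest to smallest: 53, 41, 15, 9 bp.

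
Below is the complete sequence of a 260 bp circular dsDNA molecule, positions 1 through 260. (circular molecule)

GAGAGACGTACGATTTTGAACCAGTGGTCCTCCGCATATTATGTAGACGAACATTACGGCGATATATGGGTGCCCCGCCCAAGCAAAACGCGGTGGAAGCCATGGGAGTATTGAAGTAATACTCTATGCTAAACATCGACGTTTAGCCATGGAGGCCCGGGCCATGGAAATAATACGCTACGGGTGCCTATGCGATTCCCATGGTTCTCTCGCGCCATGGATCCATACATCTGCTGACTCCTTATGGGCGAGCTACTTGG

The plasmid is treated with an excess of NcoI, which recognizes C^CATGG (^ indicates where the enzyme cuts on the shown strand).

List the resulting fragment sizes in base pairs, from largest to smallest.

NcoI sites (CCATGG) start at positions 100, 147, 162, 199, 215.
NcoI cuts after the first base of each site, so after positions 100, 147, 162, 199, 215.
Circular molecule, 5 cuts → 5 fragments:
  101–147 → 47 bp
  148–162 → 15 bp
  163–199 → 37 bp
  200–215 → 16 bp
  216–260 then 1–100 → 45 + 100 = 145 bp
Sorted largest to smallest: 145, 47, 37, 16, 15 bp.

145, 47, 37, 16, 15 bp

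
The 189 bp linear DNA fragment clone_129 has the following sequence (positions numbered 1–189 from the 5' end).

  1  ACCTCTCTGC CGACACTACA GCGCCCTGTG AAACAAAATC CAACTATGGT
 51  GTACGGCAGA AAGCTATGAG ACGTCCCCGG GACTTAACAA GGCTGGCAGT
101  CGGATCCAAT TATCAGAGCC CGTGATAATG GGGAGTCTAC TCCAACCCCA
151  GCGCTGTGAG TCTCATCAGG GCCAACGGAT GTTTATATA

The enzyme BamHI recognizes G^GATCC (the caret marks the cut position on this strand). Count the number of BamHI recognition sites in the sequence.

GGATCC occurs starting at position 102.
BamHI cuts at 1 site.

1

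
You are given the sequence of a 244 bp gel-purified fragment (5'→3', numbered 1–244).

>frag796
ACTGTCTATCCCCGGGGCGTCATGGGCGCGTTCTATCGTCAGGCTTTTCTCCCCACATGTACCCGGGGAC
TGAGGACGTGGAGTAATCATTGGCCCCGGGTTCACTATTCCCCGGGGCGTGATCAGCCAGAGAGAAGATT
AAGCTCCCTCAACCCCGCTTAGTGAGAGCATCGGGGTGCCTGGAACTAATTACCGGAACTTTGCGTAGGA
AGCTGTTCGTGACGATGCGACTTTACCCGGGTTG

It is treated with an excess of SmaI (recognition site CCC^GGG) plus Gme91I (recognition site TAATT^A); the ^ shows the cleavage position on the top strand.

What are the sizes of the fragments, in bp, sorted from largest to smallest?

SmaI sites (CCCGGG) start at positions 11, 62, 95, 111, 236.
SmaI cuts after base 3 of each site, so after positions 13, 64, 97, 113, 238.
The Gme91I site (TAATTA) starts at position 187.
Gme91I cuts after base 5 of each site (before the last base), so after position 191.
Combined cut positions: 13, 64, 97, 113, 191, 238.
Linear molecule, 6 cuts → 7 fragments:
  1–13 → 13 bp
  14–64 → 51 bp
  65–97 → 33 bp
  98–113 → 16 bp
  114–191 → 78 bp
  192–238 → 47 bp
  239–244 → 6 bp
Sorted largest to smallest: 78, 51, 47, 33, 16, 13, 6 bp.

78, 51, 47, 33, 16, 13, 6 bp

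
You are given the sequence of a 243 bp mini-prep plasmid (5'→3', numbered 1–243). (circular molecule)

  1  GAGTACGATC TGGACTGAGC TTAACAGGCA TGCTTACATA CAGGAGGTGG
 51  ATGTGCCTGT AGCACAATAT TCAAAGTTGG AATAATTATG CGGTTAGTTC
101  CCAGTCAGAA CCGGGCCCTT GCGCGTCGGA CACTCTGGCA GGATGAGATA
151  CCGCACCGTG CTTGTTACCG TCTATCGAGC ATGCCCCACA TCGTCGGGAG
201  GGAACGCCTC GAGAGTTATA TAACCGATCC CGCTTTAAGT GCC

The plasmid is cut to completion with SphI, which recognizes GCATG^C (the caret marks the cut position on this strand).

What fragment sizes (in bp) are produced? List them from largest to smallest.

SphI sites (GCATGC) start at positions 28, 179.
SphI cuts after base 5 of each site (before the last base), so after positions 32, 183.
Circular molecule, 2 cuts → 2 fragments:
  33–183 → 151 bp
  184–243 then 1–32 → 60 + 32 = 92 bp
Sorted largest to smallest: 151, 92 bp.

151, 92 bp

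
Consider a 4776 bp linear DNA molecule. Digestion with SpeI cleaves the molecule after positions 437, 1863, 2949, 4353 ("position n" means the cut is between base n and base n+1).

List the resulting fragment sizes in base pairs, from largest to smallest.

1426, 1404, 1086, 437, 423 bp

Linear molecule, 4 cuts → 5 fragments:
  437 − 0 = 437 bp
  1863 − 437 = 1426 bp
  2949 − 1863 = 1086 bp
  4353 − 2949 = 1404 bp
  4776 − 4353 = 423 bp
Sorted largest to smallest: 1426, 1404, 1086, 437, 423 bp.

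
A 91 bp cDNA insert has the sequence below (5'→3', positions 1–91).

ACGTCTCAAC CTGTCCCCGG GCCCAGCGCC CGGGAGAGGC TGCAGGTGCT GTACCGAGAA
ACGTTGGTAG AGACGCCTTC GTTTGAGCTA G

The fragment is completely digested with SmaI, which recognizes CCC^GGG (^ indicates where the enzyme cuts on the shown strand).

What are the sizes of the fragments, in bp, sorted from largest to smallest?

60, 18, 13 bp

SmaI sites (CCCGGG) start at positions 16, 29.
SmaI cuts after base 3 of each site, so after positions 18, 31.
Linear molecule, 2 cuts → 3 fragments:
  1–18 → 18 bp
  19–31 → 13 bp
  32–91 → 60 bp
Sorted largest to smallest: 60, 18, 13 bp.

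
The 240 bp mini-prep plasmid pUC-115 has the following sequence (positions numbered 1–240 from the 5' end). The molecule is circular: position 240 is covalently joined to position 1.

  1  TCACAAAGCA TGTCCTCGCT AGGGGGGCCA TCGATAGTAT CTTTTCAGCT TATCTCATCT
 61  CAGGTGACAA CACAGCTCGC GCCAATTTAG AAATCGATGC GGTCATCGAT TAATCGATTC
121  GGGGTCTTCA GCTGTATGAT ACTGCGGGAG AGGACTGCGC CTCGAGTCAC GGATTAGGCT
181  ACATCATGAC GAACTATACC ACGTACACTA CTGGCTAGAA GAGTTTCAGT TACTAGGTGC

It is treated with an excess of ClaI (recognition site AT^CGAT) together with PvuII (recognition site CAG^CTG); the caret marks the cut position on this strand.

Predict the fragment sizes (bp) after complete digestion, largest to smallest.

140, 63, 17, 12, 8 bp

ClaI sites (ATCGAT) start at positions 30, 93, 105, 113.
ClaI cuts after base 2 of each site, so after positions 31, 94, 106, 114.
The PvuII site (CAGCTG) starts at position 129.
PvuII cuts after base 3 of each site, so after position 131.
Combined cut positions: 31, 94, 106, 114, 131.
Circular molecule, 5 cuts → 5 fragments:
  32–94 → 63 bp
  95–106 → 12 bp
  107–114 → 8 bp
  115–131 → 17 bp
  132–240 then 1–31 → 109 + 31 = 140 bp
Sorted largest to smallest: 140, 63, 17, 12, 8 bp.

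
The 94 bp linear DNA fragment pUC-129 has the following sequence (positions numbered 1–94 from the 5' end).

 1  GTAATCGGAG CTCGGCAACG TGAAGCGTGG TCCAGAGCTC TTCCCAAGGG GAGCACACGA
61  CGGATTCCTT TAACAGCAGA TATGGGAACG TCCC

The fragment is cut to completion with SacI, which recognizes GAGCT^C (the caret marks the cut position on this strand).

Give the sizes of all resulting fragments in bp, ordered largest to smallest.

55, 27, 12 bp

SacI sites (GAGCTC) start at positions 8, 35.
SacI cuts after base 5 of each site (before the last base), so after positions 12, 39.
Linear molecule, 2 cuts → 3 fragments:
  1–12 → 12 bp
  13–39 → 27 bp
  40–94 → 55 bp
Sorted largest to smallest: 55, 27, 12 bp.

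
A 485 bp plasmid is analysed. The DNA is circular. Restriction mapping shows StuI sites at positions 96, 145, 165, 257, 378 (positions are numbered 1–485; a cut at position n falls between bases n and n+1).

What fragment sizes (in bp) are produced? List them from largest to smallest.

203, 121, 92, 49, 20 bp

Circular molecule, 5 cuts → 5 fragments:
  145 − 96 = 49 bp
  165 − 145 = 20 bp
  257 − 165 = 92 bp
  378 − 257 = 121 bp
  wrap: 485 − 378 + 96 = 203 bp
Sorted largest to smallest: 203, 121, 92, 49, 20 bp.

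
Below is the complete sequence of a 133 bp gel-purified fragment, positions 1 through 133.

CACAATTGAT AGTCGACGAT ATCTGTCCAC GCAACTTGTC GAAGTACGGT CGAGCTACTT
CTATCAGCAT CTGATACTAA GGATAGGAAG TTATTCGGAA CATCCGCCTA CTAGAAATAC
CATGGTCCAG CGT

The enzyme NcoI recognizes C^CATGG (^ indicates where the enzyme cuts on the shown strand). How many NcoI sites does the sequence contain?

1

CCATGG occurs starting at position 120.
NcoI cuts at 1 site.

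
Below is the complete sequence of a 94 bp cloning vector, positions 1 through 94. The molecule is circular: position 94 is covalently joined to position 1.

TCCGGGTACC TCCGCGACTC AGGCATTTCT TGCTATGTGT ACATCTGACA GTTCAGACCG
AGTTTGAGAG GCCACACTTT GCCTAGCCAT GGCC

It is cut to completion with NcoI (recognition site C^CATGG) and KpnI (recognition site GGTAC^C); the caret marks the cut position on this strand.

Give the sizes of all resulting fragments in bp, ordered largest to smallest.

The NcoI site (CCATGG) starts at position 87.
NcoI cuts after the first base of each site, so after position 87.
The KpnI site (GGTACC) starts at position 5.
KpnI cuts after base 5 of each site (before the last base), so after position 9.
Combined cut positions: 9, 87.
Circular molecule, 2 cuts → 2 fragments:
  10–87 → 78 bp
  88–94 then 1–9 → 7 + 9 = 16 bp
Sorted largest to smallest: 78, 16 bp.

78, 16 bp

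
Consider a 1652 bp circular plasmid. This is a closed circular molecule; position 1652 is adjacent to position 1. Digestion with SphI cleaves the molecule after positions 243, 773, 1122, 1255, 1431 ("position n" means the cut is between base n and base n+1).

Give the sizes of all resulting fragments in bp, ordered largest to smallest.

530, 464, 349, 176, 133 bp

Circular molecule, 5 cuts → 5 fragments:
  773 − 243 = 530 bp
  1122 − 773 = 349 bp
  1255 − 1122 = 133 bp
  1431 − 1255 = 176 bp
  wrap: 1652 − 1431 + 243 = 464 bp
Sorted largest to smallest: 530, 464, 349, 176, 133 bp.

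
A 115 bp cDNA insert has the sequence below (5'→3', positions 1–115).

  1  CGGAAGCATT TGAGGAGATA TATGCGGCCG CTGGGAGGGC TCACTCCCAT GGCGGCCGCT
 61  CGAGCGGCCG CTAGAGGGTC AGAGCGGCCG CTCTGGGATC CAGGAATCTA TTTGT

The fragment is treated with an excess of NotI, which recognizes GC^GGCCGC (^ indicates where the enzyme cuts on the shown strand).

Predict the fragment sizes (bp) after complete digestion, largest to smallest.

30, 28, 25, 20, 12 bp

NotI sites (GCGGCCGC) start at positions 24, 52, 64, 84.
NotI cuts after base 2 of each site, so after positions 25, 53, 65, 85.
Linear molecule, 4 cuts → 5 fragments:
  1–25 → 25 bp
  26–53 → 28 bp
  54–65 → 12 bp
  66–85 → 20 bp
  86–115 → 30 bp
Sorted largest to smallest: 30, 28, 25, 20, 12 bp.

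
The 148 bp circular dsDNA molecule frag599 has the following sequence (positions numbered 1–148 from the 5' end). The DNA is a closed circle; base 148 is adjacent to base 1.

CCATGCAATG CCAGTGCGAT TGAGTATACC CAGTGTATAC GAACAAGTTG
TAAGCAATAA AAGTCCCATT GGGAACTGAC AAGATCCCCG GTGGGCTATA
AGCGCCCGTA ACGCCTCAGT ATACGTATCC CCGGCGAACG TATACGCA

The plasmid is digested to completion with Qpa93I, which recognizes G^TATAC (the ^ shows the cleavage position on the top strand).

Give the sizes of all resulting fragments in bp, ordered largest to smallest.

84, 32, 21, 11 bp

Qpa93I sites (GTATAC) start at positions 24, 35, 119, 140.
Qpa93I cuts after the first base of each site, so after positions 24, 35, 119, 140.
Circular molecule, 4 cuts → 4 fragments:
  25–35 → 11 bp
  36–119 → 84 bp
  120–140 → 21 bp
  141–148 then 1–24 → 8 + 24 = 32 bp
Sorted largest to smallest: 84, 32, 21, 11 bp.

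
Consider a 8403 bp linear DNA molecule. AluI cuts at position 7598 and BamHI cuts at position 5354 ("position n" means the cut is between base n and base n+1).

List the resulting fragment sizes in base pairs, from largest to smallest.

5354, 2244, 805 bp

Combined cut positions (sorted): 5354, 7598.
Linear molecule, 2 cuts → 3 fragments:
  5354 − 0 = 5354 bp
  7598 − 5354 = 2244 bp
  8403 − 7598 = 805 bp
Sorted largest to smallest: 5354, 2244, 805 bp.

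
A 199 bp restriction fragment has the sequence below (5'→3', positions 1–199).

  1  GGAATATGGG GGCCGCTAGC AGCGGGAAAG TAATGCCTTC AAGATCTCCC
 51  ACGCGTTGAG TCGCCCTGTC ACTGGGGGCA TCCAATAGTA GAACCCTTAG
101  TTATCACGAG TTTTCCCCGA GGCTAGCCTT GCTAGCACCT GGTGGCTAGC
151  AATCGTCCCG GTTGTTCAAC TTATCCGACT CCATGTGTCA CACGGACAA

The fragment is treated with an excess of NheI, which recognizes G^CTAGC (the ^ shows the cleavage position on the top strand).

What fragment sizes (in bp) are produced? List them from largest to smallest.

107, 54, 15, 14, 9 bp

NheI sites (GCTAGC) start at positions 15, 122, 131, 145.
NheI cuts after the first base of each site, so after positions 15, 122, 131, 145.
Linear molecule, 4 cuts → 5 fragments:
  1–15 → 15 bp
  16–122 → 107 bp
  123–131 → 9 bp
  132–145 → 14 bp
  146–199 → 54 bp
Sorted largest to smallest: 107, 54, 15, 14, 9 bp.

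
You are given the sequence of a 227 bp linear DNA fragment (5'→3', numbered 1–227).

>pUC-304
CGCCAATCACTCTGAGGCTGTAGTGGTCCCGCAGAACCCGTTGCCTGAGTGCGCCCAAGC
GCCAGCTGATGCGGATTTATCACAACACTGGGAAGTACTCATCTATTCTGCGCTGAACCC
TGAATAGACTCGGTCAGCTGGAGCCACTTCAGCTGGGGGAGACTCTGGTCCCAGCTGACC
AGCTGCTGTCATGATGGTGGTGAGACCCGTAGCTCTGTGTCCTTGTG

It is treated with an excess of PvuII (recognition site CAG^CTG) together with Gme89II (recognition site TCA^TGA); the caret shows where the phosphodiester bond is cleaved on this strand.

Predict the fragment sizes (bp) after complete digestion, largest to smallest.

PvuII sites (CAGCTG) start at positions 63, 135, 150, 172, 180.
PvuII cuts after base 3 of each site, so after positions 65, 137, 152, 174, 182.
The Gme89II site (TCATGA) starts at position 189.
Gme89II cuts after base 3 of each site, so after position 191.
Combined cut positions: 65, 137, 152, 174, 182, 191.
Linear molecule, 6 cuts → 7 fragments:
  1–65 → 65 bp
  66–137 → 72 bp
  138–152 → 15 bp
  153–174 → 22 bp
  175–182 → 8 bp
  183–191 → 9 bp
  192–227 → 36 bp
Sorted largest to smallest: 72, 65, 36, 22, 15, 9, 8 bp.

72, 65, 36, 22, 15, 9, 8 bp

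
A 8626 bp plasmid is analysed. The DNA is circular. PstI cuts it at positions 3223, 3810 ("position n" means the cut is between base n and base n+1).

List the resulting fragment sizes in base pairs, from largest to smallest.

8039, 587 bp

Circular molecule, 2 cuts → 2 fragments:
  3810 − 3223 = 587 bp
  wrap: 8626 − 3810 + 3223 = 8039 bp
Sorted largest to smallest: 8039, 587 bp.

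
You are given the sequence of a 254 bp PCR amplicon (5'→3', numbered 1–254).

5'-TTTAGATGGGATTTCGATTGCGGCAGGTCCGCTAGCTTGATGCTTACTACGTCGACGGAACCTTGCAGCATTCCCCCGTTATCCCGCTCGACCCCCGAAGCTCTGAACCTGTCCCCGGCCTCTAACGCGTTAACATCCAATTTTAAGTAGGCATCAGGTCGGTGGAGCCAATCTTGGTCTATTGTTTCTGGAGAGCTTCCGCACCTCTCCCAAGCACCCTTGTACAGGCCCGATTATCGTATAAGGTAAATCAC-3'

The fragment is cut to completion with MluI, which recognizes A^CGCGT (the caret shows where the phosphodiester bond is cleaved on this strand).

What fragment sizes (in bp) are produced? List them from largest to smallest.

The MluI site (ACGCGT) starts at position 125.
MluI cuts after the first base of each site, so after position 125.
Linear molecule, 1 cut → 2 fragments:
  1–125 → 125 bp
  126–254 → 129 bp
Sorted largest to smallest: 129, 125 bp.

129, 125 bp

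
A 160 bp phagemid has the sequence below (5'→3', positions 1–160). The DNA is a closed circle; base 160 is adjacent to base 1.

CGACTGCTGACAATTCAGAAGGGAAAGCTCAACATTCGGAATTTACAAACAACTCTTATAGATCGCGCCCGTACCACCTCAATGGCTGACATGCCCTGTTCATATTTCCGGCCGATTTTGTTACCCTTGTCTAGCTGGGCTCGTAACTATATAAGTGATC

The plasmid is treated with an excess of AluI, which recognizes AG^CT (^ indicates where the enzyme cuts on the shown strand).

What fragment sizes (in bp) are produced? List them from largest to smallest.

107, 53 bp

AluI sites (AGCT) start at positions 26, 133.
AluI cuts after base 2 of each site, so after positions 27, 134.
Circular molecule, 2 cuts → 2 fragments:
  28–134 → 107 bp
  135–160 then 1–27 → 26 + 27 = 53 bp
Sorted largest to smallest: 107, 53 bp.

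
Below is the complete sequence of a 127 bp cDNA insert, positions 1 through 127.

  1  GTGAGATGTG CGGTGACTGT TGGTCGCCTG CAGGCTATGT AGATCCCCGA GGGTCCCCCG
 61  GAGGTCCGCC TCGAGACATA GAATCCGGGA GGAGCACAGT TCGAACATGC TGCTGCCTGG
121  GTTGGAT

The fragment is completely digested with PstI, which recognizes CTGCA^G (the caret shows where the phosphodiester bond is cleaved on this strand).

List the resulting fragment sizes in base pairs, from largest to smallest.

95, 32 bp

The PstI site (CTGCAG) starts at position 28.
PstI cuts after base 5 of each site (before the last base), so after position 32.
Linear molecule, 1 cut → 2 fragments:
  1–32 → 32 bp
  33–127 → 95 bp
Sorted largest to smallest: 95, 32 bp.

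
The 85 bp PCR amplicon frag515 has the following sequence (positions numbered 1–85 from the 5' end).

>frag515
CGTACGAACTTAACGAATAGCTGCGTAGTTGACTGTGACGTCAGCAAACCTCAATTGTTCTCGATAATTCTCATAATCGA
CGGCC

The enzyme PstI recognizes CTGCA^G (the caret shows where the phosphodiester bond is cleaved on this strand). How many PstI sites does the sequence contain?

0

No occurrence of CTGCAG is present in the sequence.
PstI does not cut: 0 sites.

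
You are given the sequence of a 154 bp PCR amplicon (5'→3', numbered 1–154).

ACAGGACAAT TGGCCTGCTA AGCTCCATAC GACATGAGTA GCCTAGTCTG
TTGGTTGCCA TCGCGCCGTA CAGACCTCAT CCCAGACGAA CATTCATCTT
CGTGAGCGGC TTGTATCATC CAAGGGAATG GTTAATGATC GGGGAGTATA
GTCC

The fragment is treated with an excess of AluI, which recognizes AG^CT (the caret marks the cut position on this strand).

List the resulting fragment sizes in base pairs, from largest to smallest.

The AluI site (AGCT) starts at position 21.
AluI cuts after base 2 of each site, so after position 22.
Linear molecule, 1 cut → 2 fragments:
  1–22 → 22 bp
  23–154 → 132 bp
Sorted largest to smallest: 132, 22 bp.

132, 22 bp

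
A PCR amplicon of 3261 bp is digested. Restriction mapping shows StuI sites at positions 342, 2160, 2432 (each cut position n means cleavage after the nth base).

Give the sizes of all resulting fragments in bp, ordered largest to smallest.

Linear molecule, 3 cuts → 4 fragments:
  342 − 0 = 342 bp
  2160 − 342 = 1818 bp
  2432 − 2160 = 272 bp
  3261 − 2432 = 829 bp
Sorted largest to smallest: 1818, 829, 342, 272 bp.

1818, 829, 342, 272 bp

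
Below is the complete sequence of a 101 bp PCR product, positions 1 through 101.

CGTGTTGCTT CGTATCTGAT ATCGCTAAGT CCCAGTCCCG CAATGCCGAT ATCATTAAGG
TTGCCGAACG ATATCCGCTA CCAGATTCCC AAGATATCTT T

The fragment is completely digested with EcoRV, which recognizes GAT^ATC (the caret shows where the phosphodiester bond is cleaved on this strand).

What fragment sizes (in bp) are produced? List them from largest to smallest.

EcoRV sites (GATATC) start at positions 18, 48, 70, 93.
EcoRV cuts after base 3 of each site, so after positions 20, 50, 72, 95.
Linear molecule, 4 cuts → 5 fragments:
  1–20 → 20 bp
  21–50 → 30 bp
  51–72 → 22 bp
  73–95 → 23 bp
  96–101 → 6 bp
Sorted largest to smallest: 30, 23, 22, 20, 6 bp.

30, 23, 22, 20, 6 bp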